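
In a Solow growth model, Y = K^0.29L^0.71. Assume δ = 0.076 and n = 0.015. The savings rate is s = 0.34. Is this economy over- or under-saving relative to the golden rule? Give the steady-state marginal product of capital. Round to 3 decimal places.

Break-even investment rate: n + δ = 0.015 + 0.076 = 0.091.
Steady-state k*: s·k^0.29 = 0.091·k gives k* = (0.34/0.091)^(1/0.71) ≈ 6.4010.
MPK = 0.29·6.4010^(-0.71) ≈ 0.0776.
MPK < n+δ = 0.091, so the economy is dynamically inefficient (over-saving).

over-saving; MPK ≈ 0.078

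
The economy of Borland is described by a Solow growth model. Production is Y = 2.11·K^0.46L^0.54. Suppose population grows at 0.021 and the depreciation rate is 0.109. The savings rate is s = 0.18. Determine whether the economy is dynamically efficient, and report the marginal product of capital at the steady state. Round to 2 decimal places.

Capital per worker breaks even when investment replaces (n + δ)·k; here n + δ = 0.13.
Steady-state k*: s·A·k^0.46 = 0.13·k gives k* = (0.18·2.11/0.13)^(1/0.54) ≈ 7.2819.
MPK = 0.46·2.11·7.2819^(-0.54) ≈ 0.3322.
MPK > n+δ = 0.13, so the economy is dynamically efficient (under-saving).

dynamically efficient; MPK ≈ 0.33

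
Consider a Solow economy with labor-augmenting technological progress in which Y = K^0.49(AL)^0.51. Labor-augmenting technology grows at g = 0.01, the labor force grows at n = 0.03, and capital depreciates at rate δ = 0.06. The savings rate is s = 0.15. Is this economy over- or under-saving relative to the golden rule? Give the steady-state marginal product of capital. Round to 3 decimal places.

Break-even investment rate: n + g + δ = 0.03 + 0.01 + 0.06 = 0.1.
Steady-state k*: s·k^0.49 = 0.1·k gives k* = (0.15/0.1)^(1/0.51) ≈ 2.2145.
MPK = 0.49·2.2145^(-0.51) ≈ 0.3267.
MPK > n+g+δ = 0.1, so the economy is dynamically efficient (under-saving).

under-saving; MPK ≈ 0.327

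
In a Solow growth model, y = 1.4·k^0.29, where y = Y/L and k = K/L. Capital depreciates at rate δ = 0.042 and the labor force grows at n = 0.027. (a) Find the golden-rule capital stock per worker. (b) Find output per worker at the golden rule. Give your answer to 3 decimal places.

Capital per worker breaks even when investment replaces (n + δ)·k; here n + δ = 0.069.
Setting f'(k) = n+δ gives 0.29·1.4·k^(0.29−1) = 0.069, hence k_gold = (0.29·1.4/0.069)^(1/0.71) ≈ 12.1353.
y_gold = 1.4·12.1353^0.29 ≈ 2.8874.

(a) k_gold ≈ 12.135; (b) y_gold ≈ 2.887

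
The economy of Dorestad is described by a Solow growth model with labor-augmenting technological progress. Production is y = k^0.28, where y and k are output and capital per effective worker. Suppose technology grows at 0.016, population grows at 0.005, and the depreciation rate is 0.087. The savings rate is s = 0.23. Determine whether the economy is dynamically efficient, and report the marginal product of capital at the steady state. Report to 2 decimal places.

n + g + δ = 0.005 + 0.016 + 0.087 = 0.108.
Steady-state k*: s·k^0.28 = 0.108·k gives k* = (0.23/0.108)^(1/0.72) ≈ 2.8574.
MPK = 0.28·2.8574^(-0.72) ≈ 0.1315.
MPK > n+g+δ = 0.108, so the economy is dynamically efficient (under-saving).

dynamically efficient; MPK ≈ 0.13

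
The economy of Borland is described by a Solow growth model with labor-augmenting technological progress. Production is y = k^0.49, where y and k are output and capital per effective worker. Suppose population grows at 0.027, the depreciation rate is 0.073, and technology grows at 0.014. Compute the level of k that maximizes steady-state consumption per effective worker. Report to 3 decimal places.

k_gold ≈ 17.448

Break-even investment rate: n + g + δ = 0.027 + 0.014 + 0.073 = 0.114.
Golden rule sets MPK = n+g+δ: 0.49·k^(0.49−1) = 0.114, so k_gold = (0.49/0.114)^(1/0.51) ≈ 17.4481.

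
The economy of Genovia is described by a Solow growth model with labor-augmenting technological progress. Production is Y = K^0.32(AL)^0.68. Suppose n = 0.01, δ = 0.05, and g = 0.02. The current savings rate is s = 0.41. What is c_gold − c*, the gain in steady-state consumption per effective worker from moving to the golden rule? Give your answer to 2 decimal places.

n + g + δ = 0.01 + 0.02 + 0.05 = 0.08.
Current steady state (s = 0.41): k* = (0.41/0.08)^(1/0.68) ≈ 11.0578, y* = 11.0578^0.32 ≈ 2.1576, c* = (1−0.41)·2.1576 ≈ 1.2730.
Golden rule sets MPK = n+g+δ: 0.32·k^(0.32−1) = 0.08, so k_gold = (0.32/0.08)^(1/0.68) ≈ 7.6804.
y_gold = 7.6804^0.32 ≈ 1.9201, c_gold = y_gold − 0.08·k_gold ≈ 1.3057.
Gain: Δc = 1.3057 − 1.2730 ≈ 0.0327.

Δc ≈ 0.03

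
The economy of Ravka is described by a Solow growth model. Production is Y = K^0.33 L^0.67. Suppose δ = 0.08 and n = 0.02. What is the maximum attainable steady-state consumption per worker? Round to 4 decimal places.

Break-even investment rate: n + δ = 0.02 + 0.08 = 0.1.
At the golden rule the marginal product of capital equals n+δ: 0.33·k^(0.33−1) = 0.1. Solving, k_gold = (0.33/0.1)^(1/0.67) ≈ 5.9416.
y_gold = 5.9416^0.33 ≈ 1.8005.
c_gold = y_gold − (n+δ)·k_gold = 1.8005 − 0.1·5.9416 ≈ 1.2063.

c_gold ≈ 1.2063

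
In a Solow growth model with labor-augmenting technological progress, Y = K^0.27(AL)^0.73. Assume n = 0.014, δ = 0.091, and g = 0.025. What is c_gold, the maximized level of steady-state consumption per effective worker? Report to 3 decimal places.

Capital per effective worker breaks even when investment replaces (n + g + δ)·k; here n + g + δ = 0.13.
Maximizing c = f(k) − (n+g+δ)·k gives f'(k) = n+g+δ, i.e. 0.27·k^(0.27−1) = 0.13, so k_gold = (0.27/0.13)^(1/0.73) ≈ 2.7216.
y_gold = 2.7216^0.27 ≈ 1.3104.
c_gold = y_gold − (n+g+δ)·k_gold = 1.3104 − 0.13·2.7216 ≈ 0.9566.

c_gold ≈ 0.957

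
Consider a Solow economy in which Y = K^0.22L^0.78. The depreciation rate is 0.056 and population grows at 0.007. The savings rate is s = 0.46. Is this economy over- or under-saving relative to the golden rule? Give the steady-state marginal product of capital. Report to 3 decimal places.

over-saving; MPK ≈ 0.030

Capital per worker breaks even when investment replaces (n + δ)·k; here n + δ = 0.063.
Steady-state k*: s·k^0.22 = 0.063·k gives k* = (0.46/0.063)^(1/0.78) ≈ 12.7922.
MPK = 0.22·12.7922^(-0.78) ≈ 0.0301.
MPK < n+δ = 0.063, so the economy is dynamically inefficient (over-saving).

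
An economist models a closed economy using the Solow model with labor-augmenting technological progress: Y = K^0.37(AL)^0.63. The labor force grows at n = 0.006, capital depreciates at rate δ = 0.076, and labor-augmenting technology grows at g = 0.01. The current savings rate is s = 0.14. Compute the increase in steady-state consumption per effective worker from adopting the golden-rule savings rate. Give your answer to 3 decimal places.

Break-even investment rate: n + g + δ = 0.006 + 0.01 + 0.076 = 0.092.
Current steady state (s = 0.14): k* = (0.14/0.092)^(1/0.63) ≈ 1.9473, y* = 1.9473^0.37 ≈ 1.2796, c* = (1−0.14)·1.2796 ≈ 1.1005.
Setting f'(k) = n+g+δ gives 0.37·k^(0.37−1) = 0.092, hence k_gold = (0.37/0.092)^(1/0.63) ≈ 9.1072.
y_gold = 9.1072^0.37 ≈ 2.2645, c_gold = y_gold − 0.092·k_gold ≈ 1.4266.
Gain: Δc = 1.4266 − 1.1005 ≈ 0.3261.

Δc ≈ 0.326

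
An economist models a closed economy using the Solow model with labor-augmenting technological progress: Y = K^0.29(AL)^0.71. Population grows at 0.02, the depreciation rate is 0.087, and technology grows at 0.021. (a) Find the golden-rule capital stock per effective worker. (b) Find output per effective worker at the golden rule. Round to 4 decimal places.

n + g + δ = 0.02 + 0.021 + 0.087 = 0.128.
Golden rule sets MPK = n+g+δ: 0.29·k^(0.29−1) = 0.128, so k_gold = (0.29/0.128)^(1/0.71) ≈ 3.1642.
y_gold = 3.1642^0.29 ≈ 1.3966.

(a) k_gold ≈ 3.1642; (b) y_gold ≈ 1.3966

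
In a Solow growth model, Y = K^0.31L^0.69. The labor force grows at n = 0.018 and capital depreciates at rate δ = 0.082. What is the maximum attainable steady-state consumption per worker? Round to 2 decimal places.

c_gold ≈ 1.15

The effective depreciation rate is n + δ = 0.018 + 0.082 = 0.1.
Golden rule sets MPK = n+δ: 0.31·k^(0.31−1) = 0.1, so k_gold = (0.31/0.1)^(1/0.69) ≈ 5.1537.
y_gold = 5.1537^0.31 ≈ 1.6625.
c_gold = y_gold − (n+δ)·k_gold = 1.6625 − 0.1·5.1537 ≈ 1.1471.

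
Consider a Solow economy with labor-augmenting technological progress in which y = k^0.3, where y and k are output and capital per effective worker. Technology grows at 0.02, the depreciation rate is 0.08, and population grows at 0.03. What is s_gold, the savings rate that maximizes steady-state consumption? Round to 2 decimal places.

s_gold = 0.30

Capital per effective worker breaks even when investment replaces (n + g + δ)·k; here n + g + δ = 0.13.
At the golden rule MPK = n+g+δ, and in any Cobb-Douglas steady state s = (n+g+δ)·k/y = MPK·k/y = capital's share 0.3.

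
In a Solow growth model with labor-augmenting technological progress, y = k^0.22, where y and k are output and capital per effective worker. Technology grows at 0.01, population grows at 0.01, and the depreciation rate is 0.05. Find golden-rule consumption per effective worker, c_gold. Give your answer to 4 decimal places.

Break-even investment rate: n + g + δ = 0.01 + 0.01 + 0.05 = 0.07.
Golden rule sets MPK = n+g+δ: 0.22·k^(0.22−1) = 0.07, so k_gold = (0.22/0.07)^(1/0.78) ≈ 4.3411.
y_gold = 4.3411^0.22 ≈ 1.3812.
c_gold = y_gold − (n+g+δ)·k_gold = 1.3812 − 0.07·4.3411 ≈ 1.0774.

c_gold ≈ 1.0774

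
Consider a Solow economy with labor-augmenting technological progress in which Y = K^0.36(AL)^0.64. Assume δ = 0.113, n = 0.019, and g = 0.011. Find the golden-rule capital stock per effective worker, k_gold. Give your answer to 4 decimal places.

k_gold ≈ 4.2317

Break-even investment rate: n + g + δ = 0.019 + 0.011 + 0.113 = 0.143.
Golden rule sets MPK = n+g+δ: 0.36·k^(0.36−1) = 0.143, so k_gold = (0.36/0.143)^(1/0.64) ≈ 4.2317.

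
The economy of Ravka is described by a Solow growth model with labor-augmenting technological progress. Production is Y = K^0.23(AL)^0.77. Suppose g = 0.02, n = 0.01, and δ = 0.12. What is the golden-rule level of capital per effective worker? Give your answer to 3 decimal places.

k_gold ≈ 1.742

n + g + δ = 0.01 + 0.02 + 0.12 = 0.15.
At the golden rule the marginal product of capital equals n+g+δ: 0.23·k^(0.23−1) = 0.15. Solving, k_gold = (0.23/0.15)^(1/0.77) ≈ 1.7422.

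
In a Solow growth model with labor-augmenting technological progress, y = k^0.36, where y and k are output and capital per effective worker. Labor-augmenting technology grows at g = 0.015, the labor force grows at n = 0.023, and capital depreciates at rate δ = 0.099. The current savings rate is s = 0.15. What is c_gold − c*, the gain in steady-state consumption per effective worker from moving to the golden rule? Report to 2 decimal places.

Δc ≈ 0.21

Capital per effective worker breaks even when investment replaces (n + g + δ)·k; here n + g + δ = 0.137.
Current steady state (s = 0.15): k* = (0.15/0.137)^(1/0.64) ≈ 1.1522, y* = 1.1522^0.36 ≈ 1.0523, c* = (1−0.15)·1.0523 ≈ 0.8945.
Setting f'(k) = n+g+δ gives 0.36·k^(0.36−1) = 0.137, hence k_gold = (0.36/0.137)^(1/0.64) ≈ 4.5248.
y_gold = 4.5248^0.36 ≈ 1.7219, c_gold = y_gold − 0.137·k_gold ≈ 1.1020.
Gain: Δc = 1.1020 − 0.8945 ≈ 0.2076.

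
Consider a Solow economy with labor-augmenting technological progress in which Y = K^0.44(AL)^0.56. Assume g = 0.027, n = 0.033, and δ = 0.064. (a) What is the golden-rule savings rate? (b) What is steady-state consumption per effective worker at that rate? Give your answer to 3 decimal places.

(a) s_gold = 0.440; (b) c_gold ≈ 1.515

The effective depreciation rate is n + g + δ = 0.033 + 0.027 + 0.064 = 0.124.
For Cobb-Douglas, s_gold equals capital's share: s_gold = 0.44.
At the golden rule the marginal product of capital equals n+g+δ: 0.44·k^(0.44−1) = 0.124. Solving, k_gold = (0.44/0.124)^(1/0.56) ≈ 9.5984.
y_gold = 9.5984^0.44 ≈ 2.7050; c_gold = (1−0.44)·y_gold ≈ 1.5148.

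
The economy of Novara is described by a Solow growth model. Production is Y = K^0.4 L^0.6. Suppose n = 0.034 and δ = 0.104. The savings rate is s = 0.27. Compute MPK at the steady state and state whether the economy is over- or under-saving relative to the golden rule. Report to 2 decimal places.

n + δ = 0.034 + 0.104 = 0.138.
Steady-state k*: s·k^0.4 = 0.138·k gives k* = (0.27/0.138)^(1/0.6) ≈ 3.0606.
MPK = 0.4·3.0606^(-0.6) ≈ 0.2044.
MPK > n+δ = 0.138, so the economy is dynamically efficient (under-saving).

under-saving; MPK ≈ 0.20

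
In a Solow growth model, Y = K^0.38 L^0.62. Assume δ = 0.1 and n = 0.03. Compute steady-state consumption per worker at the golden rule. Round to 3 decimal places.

Break-even investment rate: n + δ = 0.03 + 0.1 = 0.13.
Setting f'(k) = n+δ gives 0.38·k^(0.38−1) = 0.13, hence k_gold = (0.38/0.13)^(1/0.62) ≈ 5.6410.
y_gold = 5.6410^0.38 ≈ 1.9298.
c_gold = y_gold − (n+δ)·k_gold = 1.9298 − 0.13·5.6410 ≈ 1.1965.

c_gold ≈ 1.196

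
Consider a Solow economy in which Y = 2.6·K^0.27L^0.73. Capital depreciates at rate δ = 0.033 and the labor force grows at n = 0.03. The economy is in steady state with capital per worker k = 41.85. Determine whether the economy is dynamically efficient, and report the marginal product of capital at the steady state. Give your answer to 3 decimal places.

dynamically inefficient; MPK ≈ 0.046

The effective depreciation rate is n + δ = 0.03 + 0.033 = 0.063.
MPK = 0.27·2.6·k^(0.27−1) = 0.27·2.6·41.85^(-0.73) ≈ 0.0460.
MPK < 0.063, so the economy is dynamically inefficient (over-saving).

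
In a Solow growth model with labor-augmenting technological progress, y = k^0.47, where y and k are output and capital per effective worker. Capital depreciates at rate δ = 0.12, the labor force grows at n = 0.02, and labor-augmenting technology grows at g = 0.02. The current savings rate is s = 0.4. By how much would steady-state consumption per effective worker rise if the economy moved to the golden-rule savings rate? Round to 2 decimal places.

Capital per effective worker breaks even when investment replaces (n + g + δ)·k; here n + g + δ = 0.16.
Current steady state (s = 0.4): k* = (0.4/0.16)^(1/0.53) ≈ 5.6342, y* = 5.6342^0.47 ≈ 2.2537, c* = (1−0.4)·2.2537 ≈ 1.3522.
Golden rule sets MPK = n+g+δ: 0.47·k^(0.47−1) = 0.16, so k_gold = (0.47/0.16)^(1/0.53) ≈ 7.6380.
y_gold = 7.6380^0.47 ≈ 2.6002, c_gold = y_gold − 0.16·k_gold ≈ 1.3781.
Gain: Δc = 1.3781 − 1.3522 ≈ 0.0259.

Δc ≈ 0.03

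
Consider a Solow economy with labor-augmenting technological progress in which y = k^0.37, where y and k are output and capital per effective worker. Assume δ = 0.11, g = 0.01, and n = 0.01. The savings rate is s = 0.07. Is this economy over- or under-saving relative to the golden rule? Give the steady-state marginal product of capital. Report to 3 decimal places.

Capital per effective worker breaks even when investment replaces (n + g + δ)·k; here n + g + δ = 0.13.
Steady-state k*: s·k^0.37 = 0.13·k gives k* = (0.07/0.13)^(1/0.63) ≈ 0.3743.
MPK = 0.37·0.3743^(-0.63) ≈ 0.6871.
MPK > n+g+δ = 0.13, so the economy is dynamically efficient (under-saving).

under-saving; MPK ≈ 0.687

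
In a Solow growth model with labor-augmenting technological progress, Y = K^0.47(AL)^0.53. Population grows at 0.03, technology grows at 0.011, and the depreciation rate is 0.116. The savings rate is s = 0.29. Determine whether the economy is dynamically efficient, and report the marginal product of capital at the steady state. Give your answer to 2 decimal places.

n + g + δ = 0.03 + 0.011 + 0.116 = 0.157.
Steady-state k*: s·k^0.47 = 0.157·k gives k* = (0.29/0.157)^(1/0.53) ≈ 3.1829.
MPK = 0.47·3.1829^(-0.53) ≈ 0.2544.
MPK > n+g+δ = 0.157, so the economy is dynamically efficient (under-saving).

dynamically efficient; MPK ≈ 0.25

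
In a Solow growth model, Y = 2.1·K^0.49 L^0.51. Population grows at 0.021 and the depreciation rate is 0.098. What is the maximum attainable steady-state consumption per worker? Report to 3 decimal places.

Break-even investment rate: n + δ = 0.021 + 0.098 = 0.119.
At the golden rule the marginal product of capital equals n+δ: 0.49·2.1·k^(0.49−1) = 0.119. Solving, k_gold = (0.49·2.1/0.119)^(1/0.51) ≈ 68.7064.
y_gold = 2.1·68.7064^0.49 ≈ 16.6858.
c_gold = y_gold − (n+δ)·k_gold = 16.6858 − 0.119·68.7064 ≈ 8.5098.

c_gold ≈ 8.510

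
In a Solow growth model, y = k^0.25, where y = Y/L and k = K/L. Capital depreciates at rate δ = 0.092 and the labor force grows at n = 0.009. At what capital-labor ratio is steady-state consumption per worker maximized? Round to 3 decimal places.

k_gold ≈ 3.348

n + δ = 0.009 + 0.092 = 0.101.
Golden rule sets MPK = n+δ: 0.25·k^(0.25−1) = 0.101, so k_gold = (0.25/0.101)^(1/0.75) ≈ 3.3483.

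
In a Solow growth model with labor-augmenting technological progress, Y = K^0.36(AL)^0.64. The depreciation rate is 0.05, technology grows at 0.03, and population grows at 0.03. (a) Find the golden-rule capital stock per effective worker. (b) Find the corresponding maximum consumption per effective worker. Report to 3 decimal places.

(a) k_gold ≈ 6.376; (b) c_gold ≈ 1.247

The effective depreciation rate is n + g + δ = 0.03 + 0.03 + 0.05 = 0.11.
At the golden rule the marginal product of capital equals n+g+δ: 0.36·k^(0.36−1) = 0.11. Solving, k_gold = (0.36/0.11)^(1/0.64) ≈ 6.3760.
y_gold = 6.3760^0.36 ≈ 1.9482; c_gold = y_gold − 0.11·k_gold ≈ 1.2469.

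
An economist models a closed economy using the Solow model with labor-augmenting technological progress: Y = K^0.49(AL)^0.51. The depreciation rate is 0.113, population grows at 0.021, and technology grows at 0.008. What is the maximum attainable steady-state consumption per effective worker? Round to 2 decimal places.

Break-even investment rate: n + g + δ = 0.021 + 0.008 + 0.113 = 0.142.
Maximizing c = f(k) − (n+g+δ)·k gives f'(k) = n+g+δ, i.e. 0.49·k^(0.49−1) = 0.142, so k_gold = (0.49/0.142)^(1/0.51) ≈ 11.3428.
y_gold = 11.3428^0.49 ≈ 3.2871.
c_gold = y_gold − (n+g+δ)·k_gold = 3.2871 − 0.142·11.3428 ≈ 1.6764.

c_gold ≈ 1.68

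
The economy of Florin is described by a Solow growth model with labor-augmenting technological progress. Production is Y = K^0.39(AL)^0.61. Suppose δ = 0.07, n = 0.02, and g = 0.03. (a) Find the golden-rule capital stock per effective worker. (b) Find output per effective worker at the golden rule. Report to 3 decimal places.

n + g + δ = 0.02 + 0.03 + 0.07 = 0.12.
Setting f'(k) = n+g+δ gives 0.39·k^(0.39−1) = 0.12, hence k_gold = (0.39/0.12)^(1/0.61) ≈ 6.9048.
y_gold = 6.9048^0.39 ≈ 2.1246.

(a) k_gold ≈ 6.905; (b) y_gold ≈ 2.125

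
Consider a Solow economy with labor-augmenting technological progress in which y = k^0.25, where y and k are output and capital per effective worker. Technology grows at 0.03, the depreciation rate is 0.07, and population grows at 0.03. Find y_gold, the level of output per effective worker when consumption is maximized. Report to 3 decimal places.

y_gold ≈ 1.244

Break-even investment rate: n + g + δ = 0.03 + 0.03 + 0.07 = 0.13.
Maximizing c = f(k) − (n+g+δ)·k gives f'(k) = n+g+δ, i.e. 0.25·k^(0.25−1) = 0.13, so k_gold = (0.25/0.13)^(1/0.75) ≈ 2.3915.
Output: y_gold = k_gold^0.25 = 2.3915^0.25 ≈ 1.2436.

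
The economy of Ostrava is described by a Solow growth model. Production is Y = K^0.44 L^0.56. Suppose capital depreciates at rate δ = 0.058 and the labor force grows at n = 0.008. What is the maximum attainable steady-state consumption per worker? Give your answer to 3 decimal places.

The effective depreciation rate is n + δ = 0.008 + 0.058 = 0.066.
Maximizing c = f(k) − (n+δ)·k gives f'(k) = n+δ, i.e. 0.44·k^(0.44−1) = 0.066, so k_gold = (0.44/0.066)^(1/0.56) ≈ 29.5982.
y_gold = 29.5982^0.44 ≈ 4.4397.
c_gold = y_gold − (n+δ)·k_gold = 4.4397 − 0.066·29.5982 ≈ 2.4863.

c_gold ≈ 2.486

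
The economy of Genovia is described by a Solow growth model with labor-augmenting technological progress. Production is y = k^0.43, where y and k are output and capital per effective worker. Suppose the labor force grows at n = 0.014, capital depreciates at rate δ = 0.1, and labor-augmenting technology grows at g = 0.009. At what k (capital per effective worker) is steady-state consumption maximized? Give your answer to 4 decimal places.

k_gold ≈ 8.9871

Capital per effective worker breaks even when investment replaces (n + g + δ)·k; here n + g + δ = 0.123.
Maximizing c = f(k) − (n+g+δ)·k gives f'(k) = n+g+δ, i.e. 0.43·k^(0.43−1) = 0.123, so k_gold = (0.43/0.123)^(1/0.57) ≈ 8.9871.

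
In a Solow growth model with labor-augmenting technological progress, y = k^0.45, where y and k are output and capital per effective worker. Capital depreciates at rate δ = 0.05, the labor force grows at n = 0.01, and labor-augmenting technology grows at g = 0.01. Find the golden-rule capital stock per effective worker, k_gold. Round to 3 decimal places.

k_gold ≈ 29.464

n + g + δ = 0.01 + 0.01 + 0.05 = 0.07.
Setting f'(k) = n+g+δ gives 0.45·k^(0.45−1) = 0.07, hence k_gold = (0.45/0.07)^(1/0.55) ≈ 29.4645.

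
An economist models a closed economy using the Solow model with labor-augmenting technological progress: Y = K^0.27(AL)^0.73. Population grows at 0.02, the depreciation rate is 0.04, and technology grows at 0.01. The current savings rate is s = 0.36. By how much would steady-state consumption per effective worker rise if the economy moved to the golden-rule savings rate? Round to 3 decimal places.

n + g + δ = 0.02 + 0.01 + 0.04 = 0.07.
Current steady state (s = 0.36): k* = (0.36/0.07)^(1/0.73) ≈ 9.4244, y* = 9.4244^0.27 ≈ 1.8325, c* = (1−0.36)·1.8325 ≈ 1.1728.
Maximizing c = f(k) − (n+g+δ)·k gives f'(k) = n+g+δ, i.e. 0.27·k^(0.27−1) = 0.07, so k_gold = (0.27/0.07)^(1/0.73) ≈ 6.3548.
y_gold = 6.3548^0.27 ≈ 1.6475, c_gold = y_gold − 0.07·k_gold ≈ 1.2027.
Gain: Δc = 1.2027 − 1.1728 ≈ 0.0299.

Δc ≈ 0.030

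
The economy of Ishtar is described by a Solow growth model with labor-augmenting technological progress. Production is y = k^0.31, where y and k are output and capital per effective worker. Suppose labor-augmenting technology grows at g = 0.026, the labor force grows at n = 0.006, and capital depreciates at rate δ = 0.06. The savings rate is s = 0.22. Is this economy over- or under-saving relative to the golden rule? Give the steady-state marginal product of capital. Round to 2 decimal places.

Capital per effective worker breaks even when investment replaces (n + g + δ)·k; here n + g + δ = 0.092.
Steady-state k*: s·k^0.31 = 0.092·k gives k* = (0.22/0.092)^(1/0.69) ≈ 3.5379.
MPK = 0.31·3.5379^(-0.69) ≈ 0.1296.
MPK > n+g+δ = 0.092, so the economy is dynamically efficient (under-saving).

under-saving; MPK ≈ 0.13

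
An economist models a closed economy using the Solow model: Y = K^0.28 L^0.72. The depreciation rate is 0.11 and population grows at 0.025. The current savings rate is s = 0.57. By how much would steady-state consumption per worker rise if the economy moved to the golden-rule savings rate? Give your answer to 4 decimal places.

Δc ≈ 0.2033

n + δ = 0.025 + 0.11 = 0.135.
Current steady state (s = 0.57): k* = (0.57/0.135)^(1/0.72) ≈ 7.3928, y* = 7.3928^0.28 ≈ 1.7509, c* = (1−0.57)·1.7509 ≈ 0.7529.
Setting f'(k) = n+δ gives 0.28·k^(0.28−1) = 0.135, hence k_gold = (0.28/0.135)^(1/0.72) ≈ 2.7544.
y_gold = 2.7544^0.28 ≈ 1.3280, c_gold = y_gold − 0.135·k_gold ≈ 0.9562.
Gain: Δc = 0.9562 − 0.7529 ≈ 0.2033.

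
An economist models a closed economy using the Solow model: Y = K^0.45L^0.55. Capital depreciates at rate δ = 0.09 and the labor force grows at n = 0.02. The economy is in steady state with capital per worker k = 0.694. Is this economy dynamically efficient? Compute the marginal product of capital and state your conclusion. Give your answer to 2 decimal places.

The effective depreciation rate is n + δ = 0.02 + 0.09 = 0.11.
MPK = 0.45·k^(0.45−1) = 0.45·0.694^(-0.55) ≈ 0.5501.
MPK > 0.11, so the economy is dynamically efficient (under-saving).

dynamically efficient; MPK ≈ 0.55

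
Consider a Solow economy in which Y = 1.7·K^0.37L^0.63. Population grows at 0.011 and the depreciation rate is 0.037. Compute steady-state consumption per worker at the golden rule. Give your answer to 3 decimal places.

c_gold ≈ 4.853

n + δ = 0.011 + 0.037 = 0.048.
Golden rule sets MPK = n+δ: 0.37·1.7·k^(0.37−1) = 0.048, so k_gold = (0.37·1.7/0.048)^(1/0.63) ≈ 59.3835.
y_gold = 1.7·59.3835^0.37 ≈ 7.7038.
c_gold = y_gold − (n+δ)·k_gold = 7.7038 − 0.048·59.3835 ≈ 4.8534.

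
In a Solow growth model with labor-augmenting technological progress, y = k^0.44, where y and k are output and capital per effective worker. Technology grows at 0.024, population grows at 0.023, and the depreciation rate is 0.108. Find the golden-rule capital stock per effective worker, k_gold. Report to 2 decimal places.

n + g + δ = 0.023 + 0.024 + 0.108 = 0.155.
At the golden rule the marginal product of capital equals n+g+δ: 0.44·k^(0.44−1) = 0.155. Solving, k_gold = (0.44/0.155)^(1/0.56) ≈ 6.4438.

k_gold ≈ 6.44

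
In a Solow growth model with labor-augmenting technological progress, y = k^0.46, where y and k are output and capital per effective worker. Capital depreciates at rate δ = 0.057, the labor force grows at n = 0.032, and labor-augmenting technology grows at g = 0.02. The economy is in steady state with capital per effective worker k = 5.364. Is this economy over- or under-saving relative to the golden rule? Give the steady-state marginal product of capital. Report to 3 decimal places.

under-saving; MPK ≈ 0.186

Capital per effective worker breaks even when investment replaces (n + g + δ)·k; here n + g + δ = 0.109.
MPK = 0.46·k^(0.46−1) = 0.46·5.364^(-0.54) ≈ 0.1857.
MPK > 0.109, so the economy is dynamically efficient (under-saving).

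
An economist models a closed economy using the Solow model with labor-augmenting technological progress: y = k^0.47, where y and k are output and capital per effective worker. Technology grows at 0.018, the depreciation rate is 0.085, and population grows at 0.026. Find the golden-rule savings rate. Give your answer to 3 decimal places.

s_gold = 0.470

Capital per effective worker breaks even when investment replaces (n + g + δ)·k; here n + g + δ = 0.129.
At the golden rule MPK = n+g+δ, and in any Cobb-Douglas steady state s = (n+g+δ)·k/y = MPK·k/y = capital's share 0.47.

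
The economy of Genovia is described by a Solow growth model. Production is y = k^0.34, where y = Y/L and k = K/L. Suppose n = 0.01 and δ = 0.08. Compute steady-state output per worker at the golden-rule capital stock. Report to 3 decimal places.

y_gold ≈ 1.983

Break-even investment rate: n + δ = 0.01 + 0.08 = 0.09.
At the golden rule the marginal product of capital equals n+δ: 0.34·k^(0.34−1) = 0.09. Solving, k_gold = (0.34/0.09)^(1/0.66) ≈ 7.4920.
Output: y_gold = k_gold^0.34 = 7.4920^0.34 ≈ 1.9832.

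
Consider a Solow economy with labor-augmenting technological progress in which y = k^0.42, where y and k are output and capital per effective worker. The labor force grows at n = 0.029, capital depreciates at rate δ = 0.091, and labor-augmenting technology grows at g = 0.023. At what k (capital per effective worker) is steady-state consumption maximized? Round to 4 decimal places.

k_gold ≈ 6.4084

Capital per effective worker breaks even when investment replaces (n + g + δ)·k; here n + g + δ = 0.143.
At the golden rule the marginal product of capital equals n+g+δ: 0.42·k^(0.42−1) = 0.143. Solving, k_gold = (0.42/0.143)^(1/0.58) ≈ 6.4084.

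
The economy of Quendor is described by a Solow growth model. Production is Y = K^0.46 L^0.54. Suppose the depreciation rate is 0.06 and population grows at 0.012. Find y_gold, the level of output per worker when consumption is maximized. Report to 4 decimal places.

Break-even investment rate: n + δ = 0.012 + 0.06 = 0.072.
At the golden rule the marginal product of capital equals n+δ: 0.46·k^(0.46−1) = 0.072. Solving, k_gold = (0.46/0.072)^(1/0.54) ≈ 31.0119.
Output: y_gold = k_gold^0.46 = 31.0119^0.46 ≈ 4.8540.

y_gold ≈ 4.8540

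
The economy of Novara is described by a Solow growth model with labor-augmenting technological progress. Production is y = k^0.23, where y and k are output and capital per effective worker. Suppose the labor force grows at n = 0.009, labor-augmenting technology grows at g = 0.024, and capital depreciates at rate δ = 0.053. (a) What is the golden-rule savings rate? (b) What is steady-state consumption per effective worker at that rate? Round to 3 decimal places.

n + g + δ = 0.009 + 0.024 + 0.053 = 0.086.
For Cobb-Douglas, s_gold equals capital's share: s_gold = 0.23.
Setting f'(k) = n+g+δ gives 0.23·k^(0.23−1) = 0.086, hence k_gold = (0.23/0.086)^(1/0.77) ≈ 3.5879.
y_gold = 3.5879^0.23 ≈ 1.3416; c_gold = (1−0.23)·y_gold ≈ 1.0330.

(a) s_gold = 0.230; (b) c_gold ≈ 1.033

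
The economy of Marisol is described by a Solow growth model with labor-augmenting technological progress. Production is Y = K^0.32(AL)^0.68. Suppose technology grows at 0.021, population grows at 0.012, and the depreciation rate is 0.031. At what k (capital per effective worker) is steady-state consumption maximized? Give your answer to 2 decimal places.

k_gold ≈ 10.66

Break-even investment rate: n + g + δ = 0.012 + 0.021 + 0.031 = 0.064.
Maximizing c = f(k) − (n+g+δ)·k gives f'(k) = n+g+δ, i.e. 0.32·k^(0.32−1) = 0.064, so k_gold = (0.32/0.064)^(1/0.68) ≈ 10.6634.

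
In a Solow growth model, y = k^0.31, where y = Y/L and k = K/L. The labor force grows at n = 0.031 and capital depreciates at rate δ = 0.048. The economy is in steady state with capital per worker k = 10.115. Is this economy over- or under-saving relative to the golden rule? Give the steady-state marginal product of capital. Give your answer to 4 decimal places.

Break-even investment rate: n + δ = 0.031 + 0.048 = 0.079.
MPK = 0.31·k^(0.31−1) = 0.31·10.115^(-0.69) ≈ 0.0628.
MPK < 0.079, so the economy is dynamically inefficient (over-saving).

over-saving; MPK ≈ 0.0628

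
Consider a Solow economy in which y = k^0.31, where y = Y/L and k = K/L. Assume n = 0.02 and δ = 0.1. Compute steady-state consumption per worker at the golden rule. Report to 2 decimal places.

c_gold ≈ 1.06

Break-even investment rate: n + δ = 0.02 + 0.1 = 0.12.
Golden rule sets MPK = n+δ: 0.31·k^(0.31−1) = 0.12, so k_gold = (0.31/0.12)^(1/0.69) ≈ 3.9570.
y_gold = 3.9570^0.31 ≈ 1.5317.
c_gold = y_gold − (n+δ)·k_gold = 1.5317 − 0.12·3.9570 ≈ 1.0569.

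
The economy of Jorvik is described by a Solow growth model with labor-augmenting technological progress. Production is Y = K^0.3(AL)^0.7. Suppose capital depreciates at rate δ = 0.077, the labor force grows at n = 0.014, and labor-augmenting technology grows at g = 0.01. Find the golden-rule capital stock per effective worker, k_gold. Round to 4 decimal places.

n + g + δ = 0.014 + 0.01 + 0.077 = 0.101.
At the golden rule the marginal product of capital equals n+g+δ: 0.3·k^(0.3−1) = 0.101. Solving, k_gold = (0.3/0.101)^(1/0.7) ≈ 4.7362.

k_gold ≈ 4.7362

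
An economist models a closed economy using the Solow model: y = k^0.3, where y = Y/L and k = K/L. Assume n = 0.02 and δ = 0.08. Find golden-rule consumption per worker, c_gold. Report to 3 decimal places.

c_gold ≈ 1.121

Capital per worker breaks even when investment replaces (n + δ)·k; here n + δ = 0.1.
Golden rule sets MPK = n+δ: 0.3·k^(0.3−1) = 0.1, so k_gold = (0.3/0.1)^(1/0.7) ≈ 4.8040.
y_gold = 4.8040^0.3 ≈ 1.6013.
c_gold = y_gold − (n+δ)·k_gold = 1.6013 − 0.1·4.8040 ≈ 1.1209.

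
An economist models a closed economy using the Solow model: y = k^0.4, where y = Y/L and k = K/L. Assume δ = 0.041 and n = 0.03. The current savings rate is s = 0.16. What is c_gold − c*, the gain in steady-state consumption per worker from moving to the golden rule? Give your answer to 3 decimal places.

n + δ = 0.03 + 0.041 = 0.071.
Current steady state (s = 0.16): k* = (0.16/0.071)^(1/0.6) ≈ 3.8735, y* = 3.8735^0.4 ≈ 1.7189, c* = (1−0.16)·1.7189 ≈ 1.4438.
Golden rule sets MPK = n+δ: 0.4·k^(0.4−1) = 0.071, so k_gold = (0.4/0.071)^(1/0.6) ≈ 17.8376.
y_gold = 17.8376^0.4 ≈ 3.1662, c_gold = y_gold − 0.071·k_gold ≈ 1.8997.
Gain: Δc = 1.8997 − 1.4438 ≈ 0.4559.

Δc ≈ 0.456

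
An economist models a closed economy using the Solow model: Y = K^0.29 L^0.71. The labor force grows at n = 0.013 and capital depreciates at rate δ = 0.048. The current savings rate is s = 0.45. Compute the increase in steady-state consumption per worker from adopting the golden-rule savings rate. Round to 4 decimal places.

n + δ = 0.013 + 0.048 = 0.061.
Current steady state (s = 0.45): k* = (0.45/0.061)^(1/0.71) ≈ 16.6867, y* = 16.6867^0.29 ≈ 2.2620, c* = (1−0.45)·2.2620 ≈ 1.2441.
Maximizing c = f(k) − (n+δ)·k gives f'(k) = n+δ, i.e. 0.29·k^(0.29−1) = 0.061, so k_gold = (0.29/0.061)^(1/0.71) ≈ 8.9870.
y_gold = 8.9870^0.29 ≈ 1.8904, c_gold = y_gold − 0.061·k_gold ≈ 1.3422.
Gain: Δc = 1.3422 − 1.2441 ≈ 0.0981.

Δc ≈ 0.0981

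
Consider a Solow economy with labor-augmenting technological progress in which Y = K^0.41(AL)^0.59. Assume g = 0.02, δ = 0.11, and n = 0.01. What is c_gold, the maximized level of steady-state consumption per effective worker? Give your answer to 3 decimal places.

The effective depreciation rate is n + g + δ = 0.01 + 0.02 + 0.11 = 0.14.
Golden rule sets MPK = n+g+δ: 0.41·k^(0.41−1) = 0.14, so k_gold = (0.41/0.14)^(1/0.59) ≈ 6.1793.
y_gold = 6.1793^0.41 ≈ 2.1100.
c_gold = y_gold − (n+g+δ)·k_gold = 2.1100 − 0.14·6.1793 ≈ 1.2449.

c_gold ≈ 1.245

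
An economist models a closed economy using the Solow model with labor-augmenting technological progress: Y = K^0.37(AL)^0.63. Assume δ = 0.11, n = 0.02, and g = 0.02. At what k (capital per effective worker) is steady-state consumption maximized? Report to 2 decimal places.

k_gold ≈ 4.19

n + g + δ = 0.02 + 0.02 + 0.11 = 0.15.
At the golden rule the marginal product of capital equals n+g+δ: 0.37·k^(0.37−1) = 0.15. Solving, k_gold = (0.37/0.15)^(1/0.63) ≈ 4.1918.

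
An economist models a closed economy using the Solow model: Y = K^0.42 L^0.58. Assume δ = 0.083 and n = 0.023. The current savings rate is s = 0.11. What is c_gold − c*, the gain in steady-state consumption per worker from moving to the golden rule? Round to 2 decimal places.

Capital per worker breaks even when investment replaces (n + δ)·k; here n + δ = 0.106.
Current steady state (s = 0.11): k* = (0.11/0.106)^(1/0.58) ≈ 1.0659, y* = 1.0659^0.42 ≈ 1.0272, c* = (1−0.11)·1.0272 ≈ 0.9142.
Maximizing c = f(k) − (n+δ)·k gives f'(k) = n+δ, i.e. 0.42·k^(0.42−1) = 0.106, so k_gold = (0.42/0.106)^(1/0.58) ≈ 10.7383.
y_gold = 10.7383^0.42 ≈ 2.7102, c_gold = y_gold − 0.106·k_gold ≈ 1.5719.
Gain: Δc = 1.5719 − 0.9142 ≈ 0.6577.

Δc ≈ 0.66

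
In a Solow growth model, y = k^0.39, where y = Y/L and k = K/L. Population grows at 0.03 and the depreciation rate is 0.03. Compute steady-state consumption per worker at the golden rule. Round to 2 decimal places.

n + δ = 0.03 + 0.03 = 0.06.
Maximizing c = f(k) − (n+δ)·k gives f'(k) = n+δ, i.e. 0.39·k^(0.39−1) = 0.06, so k_gold = (0.39/0.06)^(1/0.61) ≈ 21.5102.
y_gold = 21.5102^0.39 ≈ 3.3093.
c_gold = y_gold − (n+δ)·k_gold = 3.3093 − 0.06·21.5102 ≈ 2.0187.

c_gold ≈ 2.02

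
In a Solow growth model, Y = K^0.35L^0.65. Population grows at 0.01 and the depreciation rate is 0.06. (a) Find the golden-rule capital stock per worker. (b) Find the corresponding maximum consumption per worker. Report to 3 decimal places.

Capital per worker breaks even when investment replaces (n + δ)·k; here n + δ = 0.07.
Maximizing c = f(k) − (n+δ)·k gives f'(k) = n+δ, i.e. 0.35·k^(0.35−1) = 0.07, so k_gold = (0.35/0.07)^(1/0.65) ≈ 11.8943.
y_gold = 11.8943^0.35 ≈ 2.3789; c_gold = y_gold − 0.07·k_gold ≈ 1.5463.

(a) k_gold ≈ 11.894; (b) c_gold ≈ 1.546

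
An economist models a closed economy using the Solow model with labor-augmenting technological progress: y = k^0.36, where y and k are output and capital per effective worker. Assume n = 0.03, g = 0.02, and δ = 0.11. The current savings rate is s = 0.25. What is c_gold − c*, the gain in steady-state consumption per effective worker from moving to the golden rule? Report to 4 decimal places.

The effective depreciation rate is n + g + δ = 0.03 + 0.02 + 0.11 = 0.16.
Current steady state (s = 0.25): k* = (0.25/0.16)^(1/0.64) ≈ 2.0084, y* = 2.0084^0.36 ≈ 1.2854, c* = (1−0.25)·1.2854 ≈ 0.9640.
At the golden rule the marginal product of capital equals n+g+δ: 0.36·k^(0.36−1) = 0.16. Solving, k_gold = (0.36/0.16)^(1/0.64) ≈ 3.5505.
y_gold = 3.5505^0.36 ≈ 1.5780, c_gold = y_gold − 0.16·k_gold ≈ 1.0099.
Gain: Δc = 1.0099 − 0.9640 ≈ 0.0459.

Δc ≈ 0.0459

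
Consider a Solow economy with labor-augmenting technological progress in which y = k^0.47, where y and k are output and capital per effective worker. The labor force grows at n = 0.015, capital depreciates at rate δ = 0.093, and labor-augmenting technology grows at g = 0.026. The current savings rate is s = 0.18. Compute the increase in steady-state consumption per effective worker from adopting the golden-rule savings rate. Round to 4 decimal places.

Δc ≈ 0.5475

n + g + δ = 0.015 + 0.026 + 0.093 = 0.134.
Current steady state (s = 0.18): k* = (0.18/0.134)^(1/0.53) ≈ 1.7451, y* = 1.7451^0.47 ≈ 1.2991, c* = (1−0.18)·1.2991 ≈ 1.0653.
At the golden rule the marginal product of capital equals n+g+δ: 0.47·k^(0.47−1) = 0.134. Solving, k_gold = (0.47/0.134)^(1/0.53) ≈ 10.6731.
y_gold = 10.6731^0.47 ≈ 3.0430, c_gold = y_gold − 0.134·k_gold ≈ 1.6128.
Gain: Δc = 1.6128 − 1.0653 ≈ 0.5475.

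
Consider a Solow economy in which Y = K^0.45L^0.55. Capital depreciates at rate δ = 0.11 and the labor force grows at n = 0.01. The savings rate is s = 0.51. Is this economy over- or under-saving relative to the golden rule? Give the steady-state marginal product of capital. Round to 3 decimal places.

Break-even investment rate: n + δ = 0.01 + 0.11 = 0.12.
Steady-state k*: s·k^0.45 = 0.12·k gives k* = (0.51/0.12)^(1/0.55) ≈ 13.8843.
MPK = 0.45·13.8843^(-0.55) ≈ 0.1059.
MPK < n+δ = 0.12, so the economy is dynamically inefficient (over-saving).

over-saving; MPK ≈ 0.106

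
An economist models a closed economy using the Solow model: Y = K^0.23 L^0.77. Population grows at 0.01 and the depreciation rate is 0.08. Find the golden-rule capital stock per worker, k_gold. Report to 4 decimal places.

k_gold ≈ 3.3822

Break-even investment rate: n + δ = 0.01 + 0.08 = 0.09.
Setting f'(k) = n+δ gives 0.23·k^(0.23−1) = 0.09, hence k_gold = (0.23/0.09)^(1/0.77) ≈ 3.3822.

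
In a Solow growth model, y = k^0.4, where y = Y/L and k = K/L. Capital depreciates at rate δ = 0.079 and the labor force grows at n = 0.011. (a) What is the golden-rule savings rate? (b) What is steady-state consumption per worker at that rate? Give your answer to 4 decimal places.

Capital per worker breaks even when investment replaces (n + δ)·k; here n + δ = 0.09.
For Cobb-Douglas, s_gold equals capital's share: s_gold = 0.4.
Maximizing c = f(k) − (n+δ)·k gives f'(k) = n+δ, i.e. 0.4·k^(0.4−1) = 0.09, so k_gold = (0.4/0.09)^(1/0.6) ≈ 12.0142.
y_gold = 12.0142^0.4 ≈ 2.7032; c_gold = (1−0.4)·y_gold ≈ 1.6219.

(a) s_gold = 0.4000; (b) c_gold ≈ 1.6219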